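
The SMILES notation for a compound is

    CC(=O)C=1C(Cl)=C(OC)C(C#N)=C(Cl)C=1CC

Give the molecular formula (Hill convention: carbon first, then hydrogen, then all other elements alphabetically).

Walk through each heavy atom and fill implicit hydrogens from standard valence (C 4, N 3, O 2, S 2, halogen 1):
  atom 1: C, bond orders sum to 1 (valence 4) → 3 H
  atom 2: C, bond orders sum to 4 (valence 4) → 0 H
  atom 3: O, bond orders sum to 2 (valence 2) → 0 H
  atom 4: C, bond orders sum to 4 (valence 4) → 0 H
  atom 5: C, bond orders sum to 4 (valence 4) → 0 H
  atom 6: Cl (halogen, monovalent) → 0 H
  atom 7: C, bond orders sum to 4 (valence 4) → 0 H
  atom 8: O, bond orders sum to 2 (valence 2) → 0 H
  atom 9: C, bond orders sum to 1 (valence 4) → 3 H
  atom 10: C, bond orders sum to 4 (valence 4) → 0 H
  atom 11: C, bond orders sum to 4 (valence 4) → 0 H
  atom 12: N, bond orders sum to 3 (valence 3) → 0 H
  atom 13: C, bond orders sum to 4 (valence 4) → 0 H
  atom 14: Cl (halogen, monovalent) → 0 H
  atom 15: C, bond orders sum to 4 (valence 4) → 0 H
  atom 16: C, bond orders sum to 2 (valence 4) → 2 H
  atom 17: C, bond orders sum to 1 (valence 4) → 3 H
Totals → C:12, H:11, Cl:2, N:1, O:2.
In Hill order: C12H11Cl2NO2.

C12H11Cl2NO2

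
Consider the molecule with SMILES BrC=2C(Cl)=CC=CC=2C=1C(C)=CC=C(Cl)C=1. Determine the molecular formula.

Walk through each heavy atom and fill implicit hydrogens from standard valence (C 4, N 3, O 2, S 2, halogen 1):
  atom 1: Br (halogen, monovalent) → 0 H
  atom 2: C, bond orders sum to 4 (valence 4) → 0 H
  atom 3: C, bond orders sum to 4 (valence 4) → 0 H
  atom 4: Cl (halogen, monovalent) → 0 H
  atom 5: C, bond orders sum to 3 (valence 4) → 1 H
  atom 6: C, bond orders sum to 3 (valence 4) → 1 H
  atom 7: C, bond orders sum to 3 (valence 4) → 1 H
  atom 8: C, bond orders sum to 4 (valence 4) → 0 H
  atom 9: C, bond orders sum to 4 (valence 4) → 0 H
  atom 10: C, bond orders sum to 4 (valence 4) → 0 H
  atom 11: C, bond orders sum to 1 (valence 4) → 3 H
  atom 12: C, bond orders sum to 3 (valence 4) → 1 H
  atom 13: C, bond orders sum to 3 (valence 4) → 1 H
  atom 14: C, bond orders sum to 4 (valence 4) → 0 H
  atom 15: Cl (halogen, monovalent) → 0 H
  atom 16: C, bond orders sum to 3 (valence 4) → 1 H
Totals → C:13, H:9, Br:1, Cl:2.
In Hill order: C13H9BrCl2.

C13H9BrCl2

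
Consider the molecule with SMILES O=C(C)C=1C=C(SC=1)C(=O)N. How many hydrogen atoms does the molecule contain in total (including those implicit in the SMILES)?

Walk through each heavy atom and fill implicit hydrogens from standard valence (C 4, N 3, O 2, S 2, halogen 1):
  atom 1: O, bond orders sum to 2 (valence 2) → 0 H
  atom 2: C, bond orders sum to 4 (valence 4) → 0 H
  atom 3: C, bond orders sum to 1 (valence 4) → 3 H
  atom 4: C, bond orders sum to 4 (valence 4) → 0 H
  atom 5: C, bond orders sum to 3 (valence 4) → 1 H
  atom 6: C, bond orders sum to 4 (valence 4) → 0 H
  atom 7: S, bond orders sum to 2 (valence 2) → 0 H
  atom 8: C, bond orders sum to 3 (valence 4) → 1 H
  atom 9: C, bond orders sum to 4 (valence 4) → 0 H
  atom 10: O, bond orders sum to 2 (valence 2) → 0 H
  atom 11: N, bond orders sum to 1 (valence 3) → 2 H
Total hydrogens: 7.

7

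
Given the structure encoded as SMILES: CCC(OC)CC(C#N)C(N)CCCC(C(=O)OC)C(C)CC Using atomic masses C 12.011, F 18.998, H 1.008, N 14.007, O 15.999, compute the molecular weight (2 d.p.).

326.48 g/mol

First, the molecular formula is C18H34N2O3 (counting implicit H from valence).
  C: 18 × 12.011 = 216.198
  H: 34 × 1.008 = 34.272
  N: 2 × 14.007 = 28.014
  O: 3 × 15.999 = 47.997
Sum: 18×12.011 + 34×1.008 + 2×14.007 + 3×15.999 = 326.481 → 326.48 g/mol.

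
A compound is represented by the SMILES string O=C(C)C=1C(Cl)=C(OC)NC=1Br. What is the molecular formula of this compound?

Walk through each heavy atom and fill implicit hydrogens from standard valence (C 4, N 3, O 2, S 2, halogen 1):
  atom 1: O, bond orders sum to 2 (valence 2) → 0 H
  atom 2: C, bond orders sum to 4 (valence 4) → 0 H
  atom 3: C, bond orders sum to 1 (valence 4) → 3 H
  atom 4: C, bond orders sum to 4 (valence 4) → 0 H
  atom 5: C, bond orders sum to 4 (valence 4) → 0 H
  atom 6: Cl (halogen, monovalent) → 0 H
  atom 7: C, bond orders sum to 4 (valence 4) → 0 H
  atom 8: O, bond orders sum to 2 (valence 2) → 0 H
  atom 9: C, bond orders sum to 1 (valence 4) → 3 H
  atom 10: N, bond orders sum to 2 (valence 3) → 1 H
  atom 11: C, bond orders sum to 4 (valence 4) → 0 H
  atom 12: Br (halogen, monovalent) → 0 H
Totals → C:7, H:7, Br:1, Cl:1, N:1, O:2.
In Hill order: C7H7BrClNO2.

C7H7BrClNO2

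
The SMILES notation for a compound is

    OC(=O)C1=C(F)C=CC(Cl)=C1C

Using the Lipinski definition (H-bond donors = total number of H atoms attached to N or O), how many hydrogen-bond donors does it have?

1

Donors: find every N or O and count the H atoms it carries.
  atom 1 (O): bond orders sum to 1 → 1 H
  atom 3 (O): bond orders sum to 2 → 0 H
Lipinski HBD = 1.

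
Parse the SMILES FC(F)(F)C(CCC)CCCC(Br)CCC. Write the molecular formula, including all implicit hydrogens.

Walk through each heavy atom and fill implicit hydrogens from standard valence (C 4, N 3, O 2, S 2, halogen 1):
  atom 1: F (halogen, monovalent) → 0 H
  atom 2: C, bond orders sum to 4 (valence 4) → 0 H
  atom 3: F (halogen, monovalent) → 0 H
  atom 4: F (halogen, monovalent) → 0 H
  atom 5: C, bond orders sum to 3 (valence 4) → 1 H
  atom 6: C, bond orders sum to 2 (valence 4) → 2 H
  atom 7: C, bond orders sum to 2 (valence 4) → 2 H
  atom 8: C, bond orders sum to 1 (valence 4) → 3 H
  atom 9: C, bond orders sum to 2 (valence 4) → 2 H
  atom 10: C, bond orders sum to 2 (valence 4) → 2 H
  atom 11: C, bond orders sum to 2 (valence 4) → 2 H
  atom 12: C, bond orders sum to 3 (valence 4) → 1 H
  atom 13: Br (halogen, monovalent) → 0 H
  atom 14: C, bond orders sum to 2 (valence 4) → 2 H
  atom 15: C, bond orders sum to 2 (valence 4) → 2 H
  atom 16: C, bond orders sum to 1 (valence 4) → 3 H
Totals → C:12, H:22, Br:1, F:3.

C12H22BrF3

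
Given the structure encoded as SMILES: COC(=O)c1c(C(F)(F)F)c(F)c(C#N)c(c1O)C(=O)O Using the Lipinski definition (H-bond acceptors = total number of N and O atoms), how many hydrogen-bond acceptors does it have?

6

N atoms: 1; O atoms: 5.
Lipinski HBA = 1 + 5 = 6.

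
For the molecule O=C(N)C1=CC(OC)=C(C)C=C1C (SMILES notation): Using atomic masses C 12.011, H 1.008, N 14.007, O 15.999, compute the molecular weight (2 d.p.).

179.22 g/mol

First, the molecular formula is C10H13NO2 (counting implicit H from valence).
  C: 10 × 12.011 = 120.110
  H: 13 × 1.008 = 13.104
  N: 1 × 14.007 = 14.007
  O: 2 × 15.999 = 31.998
Sum: 10×12.011 + 13×1.008 + 1×14.007 + 2×15.999 = 179.219 → 179.22 g/mol.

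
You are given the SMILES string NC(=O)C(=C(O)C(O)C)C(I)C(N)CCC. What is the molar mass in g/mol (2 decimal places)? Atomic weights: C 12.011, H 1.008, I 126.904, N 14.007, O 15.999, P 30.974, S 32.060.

342.18 g/mol

First, the molecular formula is C10H19IN2O3 (counting implicit H from valence).
  C: 10 × 12.011 = 120.110
  H: 19 × 1.008 = 19.152
  I: 1 × 126.904 = 126.904
  N: 2 × 14.007 = 28.014
  O: 3 × 15.999 = 47.997
Sum: 10×12.011 + 19×1.008 + 1×126.904 + 2×14.007 + 3×15.999 = 342.177 → 342.18 g/mol.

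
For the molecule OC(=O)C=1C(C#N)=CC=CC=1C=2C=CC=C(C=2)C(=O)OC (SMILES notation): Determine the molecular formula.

Walk through each heavy atom and fill implicit hydrogens from standard valence (C 4, N 3, O 2, S 2, halogen 1):
  atom 1: O, bond orders sum to 1 (valence 2) → 1 H
  atom 2: C, bond orders sum to 4 (valence 4) → 0 H
  atom 3: O, bond orders sum to 2 (valence 2) → 0 H
  atom 4: C, bond orders sum to 4 (valence 4) → 0 H
  atom 5: C, bond orders sum to 4 (valence 4) → 0 H
  atom 6: C, bond orders sum to 4 (valence 4) → 0 H
  atom 7: N, bond orders sum to 3 (valence 3) → 0 H
  atom 8: C, bond orders sum to 3 (valence 4) → 1 H
  atom 9: C, bond orders sum to 3 (valence 4) → 1 H
  atom 10: C, bond orders sum to 3 (valence 4) → 1 H
  atom 11: C, bond orders sum to 4 (valence 4) → 0 H
  atom 12: C, bond orders sum to 4 (valence 4) → 0 H
  atom 13: C, bond orders sum to 3 (valence 4) → 1 H
  atom 14: C, bond orders sum to 3 (valence 4) → 1 H
  atom 15: C, bond orders sum to 3 (valence 4) → 1 H
  atom 16: C, bond orders sum to 4 (valence 4) → 0 H
  atom 17: C, bond orders sum to 3 (valence 4) → 1 H
  atom 18: C, bond orders sum to 4 (valence 4) → 0 H
  atom 19: O, bond orders sum to 2 (valence 2) → 0 H
  atom 20: O, bond orders sum to 2 (valence 2) → 0 H
  atom 21: C, bond orders sum to 1 (valence 4) → 3 H
Totals → C:16, H:11, N:1, O:4.
In Hill order: C16H11NO4.

C16H11NO4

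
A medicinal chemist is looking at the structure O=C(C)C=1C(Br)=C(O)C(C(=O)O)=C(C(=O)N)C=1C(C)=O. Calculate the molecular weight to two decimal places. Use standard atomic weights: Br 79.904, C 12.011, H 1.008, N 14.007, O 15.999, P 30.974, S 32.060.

First, the molecular formula is C12H10BrNO6 (counting implicit H from valence).
  Br: 1 × 79.904 = 79.904
  C: 12 × 12.011 = 144.132
  H: 10 × 1.008 = 10.080
  N: 1 × 14.007 = 14.007
  O: 6 × 15.999 = 95.994
Sum: 1×79.904 + 12×12.011 + 10×1.008 + 1×14.007 + 6×15.999 = 344.117 → 344.12 g/mol.

344.12 g/mol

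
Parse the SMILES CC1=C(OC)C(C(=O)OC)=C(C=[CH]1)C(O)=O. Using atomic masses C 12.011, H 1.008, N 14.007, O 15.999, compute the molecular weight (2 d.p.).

First, the molecular formula is C11H12O5 (counting implicit H from valence).
  C: 11 × 12.011 = 132.121
  H: 12 × 1.008 = 12.096
  O: 5 × 15.999 = 79.995
Sum: 11×12.011 + 12×1.008 + 5×15.999 = 224.212 → 224.21 g/mol.

224.21 g/mol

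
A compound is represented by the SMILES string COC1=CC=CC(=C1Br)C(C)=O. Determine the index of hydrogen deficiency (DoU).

5

Degree of unsaturation = (number of rings) + (number of π bonds).
Ring closures in the SMILES: 1.
π bonds: 4 double bonds (each 1 DoU) → 4 DoU from unsaturation.
Total DoU = 1 + 4 = 5.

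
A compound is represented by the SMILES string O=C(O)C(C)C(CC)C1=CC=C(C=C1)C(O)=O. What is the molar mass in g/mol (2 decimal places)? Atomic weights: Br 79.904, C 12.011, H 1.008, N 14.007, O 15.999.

236.27 g/mol

First, the molecular formula is C13H16O4 (counting implicit H from valence).
  C: 13 × 12.011 = 156.143
  H: 16 × 1.008 = 16.128
  O: 4 × 15.999 = 63.996
Sum: 13×12.011 + 16×1.008 + 4×15.999 = 236.267 → 236.27 g/mol.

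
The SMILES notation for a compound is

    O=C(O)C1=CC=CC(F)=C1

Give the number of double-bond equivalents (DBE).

Degree of unsaturation = (number of rings) + (number of π bonds).
Ring closures in the SMILES: 1.
π bonds: 4 double bonds (each 1 DoU) → 4 DoU from unsaturation.
Total DoU = 1 + 4 = 5.

5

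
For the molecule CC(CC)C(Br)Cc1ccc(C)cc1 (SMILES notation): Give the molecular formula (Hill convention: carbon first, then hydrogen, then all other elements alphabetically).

C13H19Br

Walk through each heavy atom and fill implicit hydrogens from standard valence (C 4, N 3, O 2, S 2, halogen 1); for lowercase aromatic atoms, an aromatic c carries 1 H when it has two neighbours and 0 H with three, and aromatic n carries 0 H:
  atom 1: C, bond orders sum to 1 (valence 4) → 3 H
  atom 2: C, bond orders sum to 3 (valence 4) → 1 H
  atom 3: C, bond orders sum to 2 (valence 4) → 2 H
  atom 4: C, bond orders sum to 1 (valence 4) → 3 H
  atom 5: C, bond orders sum to 3 (valence 4) → 1 H
  atom 6: Br (halogen, monovalent) → 0 H
  atom 7: C, bond orders sum to 2 (valence 4) → 2 H
  atom 8: aromatic c, 3 neighbours → 0 H
  atom 9: aromatic c, 2 neighbours → 1 H
  atom 10: aromatic c, 2 neighbours → 1 H
  atom 11: aromatic c, 3 neighbours → 0 H
  atom 12: C, bond orders sum to 1 (valence 4) → 3 H
  atom 13: aromatic c, 2 neighbours → 1 H
  atom 14: aromatic c, 2 neighbours → 1 H
Totals → C:13, H:19, Br:1.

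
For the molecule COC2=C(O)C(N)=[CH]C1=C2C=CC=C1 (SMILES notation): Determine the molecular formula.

Walk through each heavy atom and fill implicit hydrogens from standard valence (C 4, N 3, O 2, S 2, halogen 1):
  atom 1: C, bond orders sum to 1 (valence 4) → 3 H
  atom 2: O, bond orders sum to 2 (valence 2) → 0 H
  atom 3: C, bond orders sum to 4 (valence 4) → 0 H
  atom 4: C, bond orders sum to 4 (valence 4) → 0 H
  atom 5: O, bond orders sum to 1 (valence 2) → 1 H
  atom 6: C, bond orders sum to 4 (valence 4) → 0 H
  atom 7: N, bond orders sum to 1 (valence 3) → 2 H
  atom 8: C with explicit H count 1
  atom 9: C, bond orders sum to 4 (valence 4) → 0 H
  atom 10: C, bond orders sum to 4 (valence 4) → 0 H
  atom 11: C, bond orders sum to 3 (valence 4) → 1 H
  atom 12: C, bond orders sum to 3 (valence 4) → 1 H
  atom 13: C, bond orders sum to 3 (valence 4) → 1 H
  atom 14: C, bond orders sum to 3 (valence 4) → 1 H
Totals → C:11, H:11, N:1, O:2.

C11H11NO2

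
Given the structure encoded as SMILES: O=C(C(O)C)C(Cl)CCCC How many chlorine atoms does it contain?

Scan the SMILES for Cl atoms (remember two-letter symbols like Cl and Br are single atoms).
Chlorine count: 1.

1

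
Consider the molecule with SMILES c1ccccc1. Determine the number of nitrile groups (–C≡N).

0

Scan the SMILES for the nitrile motif — none present.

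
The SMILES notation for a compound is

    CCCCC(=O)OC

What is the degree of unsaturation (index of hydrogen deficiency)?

Degree of unsaturation = (number of rings) + (number of π bonds).
Ring closures in the SMILES: 0.
π bonds: 1 double bond (each 1 DoU) → 1 DoU from unsaturation.
Total DoU = 0 + 1 = 1.

1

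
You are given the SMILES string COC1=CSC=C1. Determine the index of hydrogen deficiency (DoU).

Degree of unsaturation = (number of rings) + (number of π bonds).
Ring closures in the SMILES: 1.
π bonds: 2 double bonds (each 1 DoU) → 2 DoU from unsaturation.
Total DoU = 1 + 2 = 3.

3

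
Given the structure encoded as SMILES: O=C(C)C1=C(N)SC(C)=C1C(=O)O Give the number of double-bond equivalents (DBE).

Molecular formula: C8H9NO3S.
DoU = (2C + 2 + N − H − X) / 2, where X is the halogen count and O/S are ignored.
    = (2·8 + 2 + 1 − 9 − 0) / 2 = 10 / 2 = 5.

5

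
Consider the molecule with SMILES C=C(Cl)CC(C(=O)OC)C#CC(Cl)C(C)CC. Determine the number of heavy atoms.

Every atom symbol written in the SMILES (organic subset) is one heavy atom; implicit H are not written.
Heavy atoms by element → C:13, Cl:2, O:2.
Total: 17.

17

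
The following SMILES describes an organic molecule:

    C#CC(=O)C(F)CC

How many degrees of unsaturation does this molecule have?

3

Molecular formula: C6H7FO.
DoU = (2C + 2 + N − H − X) / 2, where X is the halogen count and O/S are ignored.
    = (2·6 + 2 + 0 − 7 − 1) / 2 = 6 / 2 = 3.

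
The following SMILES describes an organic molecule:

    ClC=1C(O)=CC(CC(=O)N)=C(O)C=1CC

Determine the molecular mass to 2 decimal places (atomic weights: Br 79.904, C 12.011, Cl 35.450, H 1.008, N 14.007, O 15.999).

First, the molecular formula is C10H12ClNO3 (counting implicit H from valence).
  C: 10 × 12.011 = 120.110
  Cl: 1 × 35.450 = 35.450
  H: 12 × 1.008 = 12.096
  N: 1 × 14.007 = 14.007
  O: 3 × 15.999 = 47.997
Sum: 10×12.011 + 1×35.450 + 12×1.008 + 1×14.007 + 3×15.999 = 229.660 → 229.66 g/mol.

229.66 g/mol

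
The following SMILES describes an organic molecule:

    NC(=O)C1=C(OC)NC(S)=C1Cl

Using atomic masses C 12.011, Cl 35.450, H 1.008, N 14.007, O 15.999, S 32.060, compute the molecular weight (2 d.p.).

206.64 g/mol

First, the molecular formula is C6H7ClN2O2S (counting implicit H from valence).
  C: 6 × 12.011 = 72.066
  Cl: 1 × 35.450 = 35.450
  H: 7 × 1.008 = 7.056
  N: 2 × 14.007 = 28.014
  O: 2 × 15.999 = 31.998
  S: 1 × 32.060 = 32.060
Sum: 6×12.011 + 1×35.450 + 7×1.008 + 2×14.007 + 2×15.999 + 1×32.060 = 206.644 → 206.64 g/mol.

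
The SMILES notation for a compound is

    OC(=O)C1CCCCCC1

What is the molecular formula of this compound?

C8H14O2

Walk through each heavy atom and fill implicit hydrogens from standard valence (C 4, N 3, O 2, S 2, halogen 1):
  atom 1: O, bond orders sum to 1 (valence 2) → 1 H
  atom 2: C, bond orders sum to 4 (valence 4) → 0 H
  atom 3: O, bond orders sum to 2 (valence 2) → 0 H
  atom 4: C, bond orders sum to 3 (valence 4) → 1 H
  atom 5: C, bond orders sum to 2 (valence 4) → 2 H
  atom 6: C, bond orders sum to 2 (valence 4) → 2 H
  atom 7: C, bond orders sum to 2 (valence 4) → 2 H
  atom 8: C, bond orders sum to 2 (valence 4) → 2 H
  atom 9: C, bond orders sum to 2 (valence 4) → 2 H
  atom 10: C, bond orders sum to 2 (valence 4) → 2 H
Totals → C:8, H:14, O:2.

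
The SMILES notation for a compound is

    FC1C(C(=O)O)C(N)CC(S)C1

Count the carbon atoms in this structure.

7

Count every carbon token in the SMILES (each C, including those in ring-closure positions and inside branches).
Carbon count: 7.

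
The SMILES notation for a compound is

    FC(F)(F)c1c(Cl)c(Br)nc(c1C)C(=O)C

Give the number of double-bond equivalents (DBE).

Molecular formula: C9H6BrClF3NO.
DoU = (2C + 2 + N − H − X) / 2, where X is the halogen count and O/S are ignored.
    = (2·9 + 2 + 1 − 6 − 5) / 2 = 10 / 2 = 5.

5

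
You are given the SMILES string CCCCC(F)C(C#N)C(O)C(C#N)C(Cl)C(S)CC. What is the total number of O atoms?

Scan the SMILES for O atoms (remember two-letter symbols like Cl and Br are single atoms).
Oxygen count: 1.

1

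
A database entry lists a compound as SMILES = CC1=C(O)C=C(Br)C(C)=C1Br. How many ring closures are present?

1

In SMILES, each pair of matching ring-closure digits denotes one ring-closing bond; the number of such bonds equals the number of independent rings.
Ring-closure bonds here: 1.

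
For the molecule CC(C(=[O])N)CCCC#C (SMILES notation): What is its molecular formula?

Walk through each heavy atom and fill implicit hydrogens from standard valence (C 4, N 3, O 2, S 2, halogen 1):
  atom 1: C, bond orders sum to 1 (valence 4) → 3 H
  atom 2: C, bond orders sum to 3 (valence 4) → 1 H
  atom 3: C, bond orders sum to 4 (valence 4) → 0 H
  atom 4: O with explicit H count 0
  atom 5: N, bond orders sum to 1 (valence 3) → 2 H
  atom 6: C, bond orders sum to 2 (valence 4) → 2 H
  atom 7: C, bond orders sum to 2 (valence 4) → 2 H
  atom 8: C, bond orders sum to 2 (valence 4) → 2 H
  atom 9: C, bond orders sum to 4 (valence 4) → 0 H
  atom 10: C, bond orders sum to 3 (valence 4) → 1 H
Totals → C:8, H:13, N:1, O:1.
In Hill order: C8H13NO.

C8H13NO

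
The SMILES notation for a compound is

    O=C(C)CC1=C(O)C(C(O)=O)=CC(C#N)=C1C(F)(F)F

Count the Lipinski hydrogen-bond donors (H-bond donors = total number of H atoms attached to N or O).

2

Donors: find every N or O and count the H atoms it carries.
  atom 1 (O): bond orders sum to 2 → 0 H
  atom 7 (O): bond orders sum to 1 → 1 H
  atom 10 (O): bond orders sum to 1 → 1 H
  atom 11 (O): bond orders sum to 2 → 0 H
  atom 15 (N): bond orders sum to 3 → 0 H
Lipinski HBD = 2.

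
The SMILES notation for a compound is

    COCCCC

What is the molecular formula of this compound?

Walk through each heavy atom and fill implicit hydrogens from standard valence (C 4, N 3, O 2, S 2, halogen 1):
  atom 1: C, bond orders sum to 1 (valence 4) → 3 H
  atom 2: O, bond orders sum to 2 (valence 2) → 0 H
  atom 3: C, bond orders sum to 2 (valence 4) → 2 H
  atom 4: C, bond orders sum to 2 (valence 4) → 2 H
  atom 5: C, bond orders sum to 2 (valence 4) → 2 H
  atom 6: C, bond orders sum to 1 (valence 4) → 3 H
Totals → C:5, H:12, O:1.
In Hill order: C5H12O.

C5H12O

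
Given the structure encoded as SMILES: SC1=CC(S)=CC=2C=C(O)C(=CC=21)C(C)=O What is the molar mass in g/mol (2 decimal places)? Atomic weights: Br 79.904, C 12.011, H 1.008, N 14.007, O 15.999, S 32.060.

250.33 g/mol

First, the molecular formula is C12H10O2S2 (counting implicit H from valence).
  C: 12 × 12.011 = 144.132
  H: 10 × 1.008 = 10.080
  O: 2 × 15.999 = 31.998
  S: 2 × 32.060 = 64.120
Sum: 12×12.011 + 10×1.008 + 2×15.999 + 2×32.060 = 250.330 → 250.33 g/mol.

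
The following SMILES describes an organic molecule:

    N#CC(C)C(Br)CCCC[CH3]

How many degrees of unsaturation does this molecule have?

2

Degree of unsaturation = (number of rings) + (number of π bonds).
Ring closures in the SMILES: 0.
π bonds: 1 triple bond (each 2 DoU) → 2 DoU from unsaturation.
Total DoU = 0 + 2 = 2.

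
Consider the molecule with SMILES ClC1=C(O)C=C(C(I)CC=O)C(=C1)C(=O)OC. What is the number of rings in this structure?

1

In SMILES, each pair of matching ring-closure digits denotes one ring-closing bond; the number of such bonds equals the number of independent rings.
Ring-closure bonds here: 1.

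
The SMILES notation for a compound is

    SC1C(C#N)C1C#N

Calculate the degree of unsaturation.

Molecular formula: C5H4N2S.
DoU = (2C + 2 + N − H − X) / 2, where X is the halogen count and O/S are ignored.
    = (2·5 + 2 + 2 − 4 − 0) / 2 = 10 / 2 = 5.

5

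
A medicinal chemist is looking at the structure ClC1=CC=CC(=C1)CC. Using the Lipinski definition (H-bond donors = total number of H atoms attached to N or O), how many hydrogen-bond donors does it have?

Donors: find every N or O and count the H atoms it carries.
  (no N or O atoms present)
Lipinski HBD = 0.

0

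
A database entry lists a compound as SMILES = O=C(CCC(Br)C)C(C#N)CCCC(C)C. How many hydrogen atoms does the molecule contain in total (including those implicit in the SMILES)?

22

Walk through each heavy atom and fill implicit hydrogens from standard valence (C 4, N 3, O 2, S 2, halogen 1):
  atom 1: O, bond orders sum to 2 (valence 2) → 0 H
  atom 2: C, bond orders sum to 4 (valence 4) → 0 H
  atom 3: C, bond orders sum to 2 (valence 4) → 2 H
  atom 4: C, bond orders sum to 2 (valence 4) → 2 H
  atom 5: C, bond orders sum to 3 (valence 4) → 1 H
  atom 6: Br (halogen, monovalent) → 0 H
  atom 7: C, bond orders sum to 1 (valence 4) → 3 H
  atom 8: C, bond orders sum to 3 (valence 4) → 1 H
  atom 9: C, bond orders sum to 4 (valence 4) → 0 H
  atom 10: N, bond orders sum to 3 (valence 3) → 0 H
  atom 11: C, bond orders sum to 2 (valence 4) → 2 H
  atom 12: C, bond orders sum to 2 (valence 4) → 2 H
  atom 13: C, bond orders sum to 2 (valence 4) → 2 H
  atom 14: C, bond orders sum to 3 (valence 4) → 1 H
  atom 15: C, bond orders sum to 1 (valence 4) → 3 H
  atom 16: C, bond orders sum to 1 (valence 4) → 3 H
Total hydrogens: 22.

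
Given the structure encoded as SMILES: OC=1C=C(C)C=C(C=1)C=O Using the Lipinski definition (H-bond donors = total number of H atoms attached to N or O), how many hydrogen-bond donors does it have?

Donors: find every N or O and count the H atoms it carries.
  atom 1 (O): bond orders sum to 1 → 1 H
  atom 10 (O): bond orders sum to 2 → 0 H
Lipinski HBD = 1.

1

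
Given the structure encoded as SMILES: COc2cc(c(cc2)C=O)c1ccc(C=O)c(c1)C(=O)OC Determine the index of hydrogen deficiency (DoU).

Molecular formula: C17H14O5.
DoU = (2C + 2 + N − H − X) / 2, where X is the halogen count and O/S are ignored.
    = (2·17 + 2 + 0 − 14 − 0) / 2 = 22 / 2 = 11.

11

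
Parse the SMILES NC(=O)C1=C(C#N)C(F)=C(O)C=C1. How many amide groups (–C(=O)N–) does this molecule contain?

1

The amide motif appears at heavy-atom position 2 in the SMILES.
Other groups present: 1 hydroxyl, 1 nitrile.
Amide count: 1.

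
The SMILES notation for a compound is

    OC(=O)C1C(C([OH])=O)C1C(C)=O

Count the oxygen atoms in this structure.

5

Scan the SMILES for O atoms (remember two-letter symbols like Cl and Br are single atoms).
Oxygen count: 5.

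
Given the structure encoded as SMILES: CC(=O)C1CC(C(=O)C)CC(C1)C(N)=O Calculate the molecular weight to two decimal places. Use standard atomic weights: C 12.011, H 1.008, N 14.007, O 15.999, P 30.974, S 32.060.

211.26 g/mol

First, the molecular formula is C11H17NO3 (counting implicit H from valence).
  C: 11 × 12.011 = 132.121
  H: 17 × 1.008 = 17.136
  N: 1 × 14.007 = 14.007
  O: 3 × 15.999 = 47.997
Sum: 11×12.011 + 17×1.008 + 1×14.007 + 3×15.999 = 211.261 → 211.26 g/mol.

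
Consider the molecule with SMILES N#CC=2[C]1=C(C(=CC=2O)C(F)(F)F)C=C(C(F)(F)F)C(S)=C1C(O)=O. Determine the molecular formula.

Walk through each heavy atom and fill implicit hydrogens from standard valence (C 4, N 3, O 2, S 2, halogen 1):
  atom 1: N, bond orders sum to 3 (valence 3) → 0 H
  atom 2: C, bond orders sum to 4 (valence 4) → 0 H
  atom 3: C, bond orders sum to 4 (valence 4) → 0 H
  atom 4: C with explicit H count 0
  atom 5: C, bond orders sum to 4 (valence 4) → 0 H
  atom 6: C, bond orders sum to 4 (valence 4) → 0 H
  atom 7: C, bond orders sum to 3 (valence 4) → 1 H
  atom 8: C, bond orders sum to 4 (valence 4) → 0 H
  atom 9: O, bond orders sum to 1 (valence 2) → 1 H
  atom 10: C, bond orders sum to 4 (valence 4) → 0 H
  atom 11: F (halogen, monovalent) → 0 H
  atom 12: F (halogen, monovalent) → 0 H
  atom 13: F (halogen, monovalent) → 0 H
  atom 14: C, bond orders sum to 3 (valence 4) → 1 H
  atom 15: C, bond orders sum to 4 (valence 4) → 0 H
  atom 16: C, bond orders sum to 4 (valence 4) → 0 H
  atom 17: F (halogen, monovalent) → 0 H
  atom 18: F (halogen, monovalent) → 0 H
  atom 19: F (halogen, monovalent) → 0 H
  atom 20: C, bond orders sum to 4 (valence 4) → 0 H
  atom 21: S, bond orders sum to 1 (valence 2) → 1 H
  atom 22: C, bond orders sum to 4 (valence 4) → 0 H
  atom 23: C, bond orders sum to 4 (valence 4) → 0 H
  atom 24: O, bond orders sum to 1 (valence 2) → 1 H
  atom 25: O, bond orders sum to 2 (valence 2) → 0 H
Totals → C:14, H:5, F:6, N:1, O:3, S:1.

C14H5F6NO3S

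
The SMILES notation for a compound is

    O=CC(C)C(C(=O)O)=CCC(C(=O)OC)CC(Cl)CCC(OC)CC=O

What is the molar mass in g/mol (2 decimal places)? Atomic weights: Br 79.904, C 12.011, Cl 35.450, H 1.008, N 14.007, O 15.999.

First, the molecular formula is C18H27ClO7 (counting implicit H from valence).
  C: 18 × 12.011 = 216.198
  Cl: 1 × 35.450 = 35.450
  H: 27 × 1.008 = 27.216
  O: 7 × 15.999 = 111.993
Sum: 18×12.011 + 1×35.450 + 27×1.008 + 7×15.999 = 390.857 → 390.86 g/mol.

390.86 g/mol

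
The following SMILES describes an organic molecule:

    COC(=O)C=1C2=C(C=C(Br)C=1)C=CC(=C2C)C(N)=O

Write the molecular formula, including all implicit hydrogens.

Walk through each heavy atom and fill implicit hydrogens from standard valence (C 4, N 3, O 2, S 2, halogen 1):
  atom 1: C, bond orders sum to 1 (valence 4) → 3 H
  atom 2: O, bond orders sum to 2 (valence 2) → 0 H
  atom 3: C, bond orders sum to 4 (valence 4) → 0 H
  atom 4: O, bond orders sum to 2 (valence 2) → 0 H
  atom 5: C, bond orders sum to 4 (valence 4) → 0 H
  atom 6: C, bond orders sum to 4 (valence 4) → 0 H
  atom 7: C, bond orders sum to 4 (valence 4) → 0 H
  atom 8: C, bond orders sum to 3 (valence 4) → 1 H
  atom 9: C, bond orders sum to 4 (valence 4) → 0 H
  atom 10: Br (halogen, monovalent) → 0 H
  atom 11: C, bond orders sum to 3 (valence 4) → 1 H
  atom 12: C, bond orders sum to 3 (valence 4) → 1 H
  atom 13: C, bond orders sum to 3 (valence 4) → 1 H
  atom 14: C, bond orders sum to 4 (valence 4) → 0 H
  atom 15: C, bond orders sum to 4 (valence 4) → 0 H
  atom 16: C, bond orders sum to 1 (valence 4) → 3 H
  atom 17: C, bond orders sum to 4 (valence 4) → 0 H
  atom 18: N, bond orders sum to 1 (valence 3) → 2 H
  atom 19: O, bond orders sum to 2 (valence 2) → 0 H
Totals → C:14, H:12, Br:1, N:1, O:3.

C14H12BrNO3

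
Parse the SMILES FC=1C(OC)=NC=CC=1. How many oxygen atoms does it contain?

1

Scan the SMILES for O atoms (remember two-letter symbols like Cl and Br are single atoms).
Oxygen count: 1.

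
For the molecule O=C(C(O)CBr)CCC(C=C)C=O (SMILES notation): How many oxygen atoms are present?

Scan the SMILES for O atoms (remember two-letter symbols like Cl and Br are single atoms).
Oxygen count: 3.

3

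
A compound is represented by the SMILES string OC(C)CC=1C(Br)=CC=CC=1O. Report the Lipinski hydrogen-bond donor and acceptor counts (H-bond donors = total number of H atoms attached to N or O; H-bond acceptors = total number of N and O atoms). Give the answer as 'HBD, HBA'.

Donors: find every N or O and count the H atoms it carries.
  atom 1 (O): bond orders sum to 1 → 1 H
  atom 12 (O): bond orders sum to 1 → 1 H
Lipinski HBD = 2.
Acceptors: N atoms = 0, O atoms = 2 → HBA = 2.

2, 2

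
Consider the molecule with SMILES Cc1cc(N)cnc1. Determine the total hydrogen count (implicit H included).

Walk through each heavy atom and fill implicit hydrogens from standard valence (C 4, N 3, O 2, S 2, halogen 1); for lowercase aromatic atoms, an aromatic c carries 1 H when it has two neighbours and 0 H with three, and aromatic n carries 0 H:
  atom 1: C, bond orders sum to 1 (valence 4) → 3 H
  atom 2: aromatic c, 3 neighbours → 0 H
  atom 3: aromatic c, 2 neighbours → 1 H
  atom 4: aromatic c, 3 neighbours → 0 H
  atom 5: N, bond orders sum to 1 (valence 3) → 2 H
  atom 6: aromatic c, 2 neighbours → 1 H
  atom 7: aromatic n, 2 neighbours → 0 H
  atom 8: aromatic c, 2 neighbours → 1 H
Total hydrogens: 8.

8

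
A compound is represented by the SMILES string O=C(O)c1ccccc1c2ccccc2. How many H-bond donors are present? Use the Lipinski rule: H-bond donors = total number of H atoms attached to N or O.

1

Donors: find every N or O and count the H atoms it carries.
  atom 1 (O): bond orders sum to 2 → 0 H
  atom 3 (O): bond orders sum to 1 → 1 H
Lipinski HBD = 1.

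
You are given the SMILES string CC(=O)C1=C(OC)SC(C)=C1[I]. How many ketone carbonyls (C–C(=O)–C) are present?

The ketone motif appears at heavy-atom position 2 in the SMILES.
Other groups present: 1 ether.
Ketone count: 1.

1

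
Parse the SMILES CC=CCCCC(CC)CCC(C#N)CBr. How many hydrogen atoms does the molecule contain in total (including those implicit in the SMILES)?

24

Walk through each heavy atom and fill implicit hydrogens from standard valence (C 4, N 3, O 2, S 2, halogen 1):
  atom 1: C, bond orders sum to 1 (valence 4) → 3 H
  atom 2: C, bond orders sum to 3 (valence 4) → 1 H
  atom 3: C, bond orders sum to 3 (valence 4) → 1 H
  atom 4: C, bond orders sum to 2 (valence 4) → 2 H
  atom 5: C, bond orders sum to 2 (valence 4) → 2 H
  atom 6: C, bond orders sum to 2 (valence 4) → 2 H
  atom 7: C, bond orders sum to 3 (valence 4) → 1 H
  atom 8: C, bond orders sum to 2 (valence 4) → 2 H
  atom 9: C, bond orders sum to 1 (valence 4) → 3 H
  atom 10: C, bond orders sum to 2 (valence 4) → 2 H
  atom 11: C, bond orders sum to 2 (valence 4) → 2 H
  atom 12: C, bond orders sum to 3 (valence 4) → 1 H
  atom 13: C, bond orders sum to 4 (valence 4) → 0 H
  atom 14: N, bond orders sum to 3 (valence 3) → 0 H
  atom 15: C, bond orders sum to 2 (valence 4) → 2 H
  atom 16: Br (halogen, monovalent) → 0 H
Total hydrogens: 24.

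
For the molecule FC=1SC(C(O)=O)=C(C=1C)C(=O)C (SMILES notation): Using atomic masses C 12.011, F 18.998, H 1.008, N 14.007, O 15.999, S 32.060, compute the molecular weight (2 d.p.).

First, the molecular formula is C8H7FO3S (counting implicit H from valence).
  C: 8 × 12.011 = 96.088
  F: 1 × 18.998 = 18.998
  H: 7 × 1.008 = 7.056
  O: 3 × 15.999 = 47.997
  S: 1 × 32.060 = 32.060
Sum: 8×12.011 + 1×18.998 + 7×1.008 + 3×15.999 + 1×32.060 = 202.199 → 202.20 g/mol.

202.20 g/mol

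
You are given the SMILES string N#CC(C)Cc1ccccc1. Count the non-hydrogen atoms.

11

Every atom symbol written in the SMILES (organic subset) is one heavy atom; implicit H are not written.
Heavy atoms by element → C:10, N:1.
Total: 11.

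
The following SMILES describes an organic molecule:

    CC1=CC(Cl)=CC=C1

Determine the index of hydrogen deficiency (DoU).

4

Molecular formula: C7H7Cl.
DoU = (2C + 2 + N − H − X) / 2, where X is the halogen count and O/S are ignored.
    = (2·7 + 2 + 0 − 7 − 1) / 2 = 8 / 2 = 4.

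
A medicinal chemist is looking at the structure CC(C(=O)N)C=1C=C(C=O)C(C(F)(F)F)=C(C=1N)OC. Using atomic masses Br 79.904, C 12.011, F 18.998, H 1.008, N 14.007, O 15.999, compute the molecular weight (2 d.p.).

290.24 g/mol

First, the molecular formula is C12H13F3N2O3 (counting implicit H from valence).
  C: 12 × 12.011 = 144.132
  F: 3 × 18.998 = 56.994
  H: 13 × 1.008 = 13.104
  N: 2 × 14.007 = 28.014
  O: 3 × 15.999 = 47.997
Sum: 12×12.011 + 3×18.998 + 13×1.008 + 2×14.007 + 3×15.999 = 290.241 → 290.24 g/mol.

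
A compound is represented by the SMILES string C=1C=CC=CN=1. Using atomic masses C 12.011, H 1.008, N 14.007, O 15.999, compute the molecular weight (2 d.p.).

First, the molecular formula is C5H5N (counting implicit H from valence).
  C: 5 × 12.011 = 60.055
  H: 5 × 1.008 = 5.040
  N: 1 × 14.007 = 14.007
Sum: 5×12.011 + 5×1.008 + 1×14.007 = 79.102 → 79.10 g/mol.

79.10 g/mol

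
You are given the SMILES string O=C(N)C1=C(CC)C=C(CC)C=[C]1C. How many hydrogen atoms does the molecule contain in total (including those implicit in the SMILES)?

17

Walk through each heavy atom and fill implicit hydrogens from standard valence (C 4, N 3, O 2, S 2, halogen 1):
  atom 1: O, bond orders sum to 2 (valence 2) → 0 H
  atom 2: C, bond orders sum to 4 (valence 4) → 0 H
  atom 3: N, bond orders sum to 1 (valence 3) → 2 H
  atom 4: C, bond orders sum to 4 (valence 4) → 0 H
  atom 5: C, bond orders sum to 4 (valence 4) → 0 H
  atom 6: C, bond orders sum to 2 (valence 4) → 2 H
  atom 7: C, bond orders sum to 1 (valence 4) → 3 H
  atom 8: C, bond orders sum to 3 (valence 4) → 1 H
  atom 9: C, bond orders sum to 4 (valence 4) → 0 H
  atom 10: C, bond orders sum to 2 (valence 4) → 2 H
  atom 11: C, bond orders sum to 1 (valence 4) → 3 H
  atom 12: C, bond orders sum to 3 (valence 4) → 1 H
  atom 13: C with explicit H count 0
  atom 14: C, bond orders sum to 1 (valence 4) → 3 H
Total hydrogens: 17.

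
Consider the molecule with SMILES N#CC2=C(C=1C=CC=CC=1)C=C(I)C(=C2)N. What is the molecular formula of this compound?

Walk through each heavy atom and fill implicit hydrogens from standard valence (C 4, N 3, O 2, S 2, halogen 1):
  atom 1: N, bond orders sum to 3 (valence 3) → 0 H
  atom 2: C, bond orders sum to 4 (valence 4) → 0 H
  atom 3: C, bond orders sum to 4 (valence 4) → 0 H
  atom 4: C, bond orders sum to 4 (valence 4) → 0 H
  atom 5: C, bond orders sum to 4 (valence 4) → 0 H
  atom 6: C, bond orders sum to 3 (valence 4) → 1 H
  atom 7: C, bond orders sum to 3 (valence 4) → 1 H
  atom 8: C, bond orders sum to 3 (valence 4) → 1 H
  atom 9: C, bond orders sum to 3 (valence 4) → 1 H
  atom 10: C, bond orders sum to 3 (valence 4) → 1 H
  atom 11: C, bond orders sum to 3 (valence 4) → 1 H
  atom 12: C, bond orders sum to 4 (valence 4) → 0 H
  atom 13: I (halogen, monovalent) → 0 H
  atom 14: C, bond orders sum to 4 (valence 4) → 0 H
  atom 15: C, bond orders sum to 3 (valence 4) → 1 H
  atom 16: N, bond orders sum to 1 (valence 3) → 2 H
Totals → C:13, H:9, I:1, N:2.

C13H9IN2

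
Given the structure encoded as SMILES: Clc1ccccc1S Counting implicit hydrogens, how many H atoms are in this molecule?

5

Walk through each heavy atom and fill implicit hydrogens from standard valence (C 4, N 3, O 2, S 2, halogen 1); for lowercase aromatic atoms, an aromatic c carries 1 H when it has two neighbours and 0 H with three, and aromatic n carries 0 H:
  atom 1: Cl (halogen, monovalent) → 0 H
  atom 2: aromatic c, 3 neighbours → 0 H
  atom 3: aromatic c, 2 neighbours → 1 H
  atom 4: aromatic c, 2 neighbours → 1 H
  atom 5: aromatic c, 2 neighbours → 1 H
  atom 6: aromatic c, 2 neighbours → 1 H
  atom 7: aromatic c, 3 neighbours → 0 H
  atom 8: S, bond orders sum to 1 (valence 2) → 1 H
Total hydrogens: 5.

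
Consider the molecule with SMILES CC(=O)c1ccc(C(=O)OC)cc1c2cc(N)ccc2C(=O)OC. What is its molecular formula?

C18H17NO5

Walk through each heavy atom and fill implicit hydrogens from standard valence (C 4, N 3, O 2, S 2, halogen 1); for lowercase aromatic atoms, an aromatic c carries 1 H when it has two neighbours and 0 H with three, and aromatic n carries 0 H:
  atom 1: C, bond orders sum to 1 (valence 4) → 3 H
  atom 2: C, bond orders sum to 4 (valence 4) → 0 H
  atom 3: O, bond orders sum to 2 (valence 2) → 0 H
  atom 4: aromatic c, 3 neighbours → 0 H
  atom 5: aromatic c, 2 neighbours → 1 H
  atom 6: aromatic c, 2 neighbours → 1 H
  atom 7: aromatic c, 3 neighbours → 0 H
  atom 8: C, bond orders sum to 4 (valence 4) → 0 H
  atom 9: O, bond orders sum to 2 (valence 2) → 0 H
  atom 10: O, bond orders sum to 2 (valence 2) → 0 H
  atom 11: C, bond orders sum to 1 (valence 4) → 3 H
  atom 12: aromatic c, 2 neighbours → 1 H
  atom 13: aromatic c, 3 neighbours → 0 H
  atom 14: aromatic c, 3 neighbours → 0 H
  atom 15: aromatic c, 2 neighbours → 1 H
  atom 16: aromatic c, 3 neighbours → 0 H
  atom 17: N, bond orders sum to 1 (valence 3) → 2 H
  atom 18: aromatic c, 2 neighbours → 1 H
  atom 19: aromatic c, 2 neighbours → 1 H
  atom 20: aromatic c, 3 neighbours → 0 H
  atom 21: C, bond orders sum to 4 (valence 4) → 0 H
  atom 22: O, bond orders sum to 2 (valence 2) → 0 H
  atom 23: O, bond orders sum to 2 (valence 2) → 0 H
  atom 24: C, bond orders sum to 1 (valence 4) → 3 H
Totals → C:18, H:17, N:1, O:5.
In Hill order: C18H17NO5.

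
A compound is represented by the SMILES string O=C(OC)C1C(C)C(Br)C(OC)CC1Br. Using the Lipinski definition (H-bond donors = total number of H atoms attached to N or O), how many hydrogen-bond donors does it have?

0

Donors: find every N or O and count the H atoms it carries.
  atom 1 (O): bond orders sum to 2 → 0 H
  atom 3 (O): bond orders sum to 2 → 0 H
  atom 11 (O): bond orders sum to 2 → 0 H
Lipinski HBD = 0.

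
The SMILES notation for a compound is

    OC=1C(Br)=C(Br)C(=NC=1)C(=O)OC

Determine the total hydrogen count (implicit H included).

Walk through each heavy atom and fill implicit hydrogens from standard valence (C 4, N 3, O 2, S 2, halogen 1):
  atom 1: O, bond orders sum to 1 (valence 2) → 1 H
  atom 2: C, bond orders sum to 4 (valence 4) → 0 H
  atom 3: C, bond orders sum to 4 (valence 4) → 0 H
  atom 4: Br (halogen, monovalent) → 0 H
  atom 5: C, bond orders sum to 4 (valence 4) → 0 H
  atom 6: Br (halogen, monovalent) → 0 H
  atom 7: C, bond orders sum to 4 (valence 4) → 0 H
  atom 8: N, bond orders sum to 3 (valence 3) → 0 H
  atom 9: C, bond orders sum to 3 (valence 4) → 1 H
  atom 10: C, bond orders sum to 4 (valence 4) → 0 H
  atom 11: O, bond orders sum to 2 (valence 2) → 0 H
  atom 12: O, bond orders sum to 2 (valence 2) → 0 H
  atom 13: C, bond orders sum to 1 (valence 4) → 3 H
Total hydrogens: 5.

5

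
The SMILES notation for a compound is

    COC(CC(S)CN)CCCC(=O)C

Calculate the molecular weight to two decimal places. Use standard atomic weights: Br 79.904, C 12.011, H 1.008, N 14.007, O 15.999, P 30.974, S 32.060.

First, the molecular formula is C10H21NO2S (counting implicit H from valence).
  C: 10 × 12.011 = 120.110
  H: 21 × 1.008 = 21.168
  N: 1 × 14.007 = 14.007
  O: 2 × 15.999 = 31.998
  S: 1 × 32.060 = 32.060
Sum: 10×12.011 + 21×1.008 + 1×14.007 + 2×15.999 + 1×32.060 = 219.343 → 219.34 g/mol.

219.34 g/mol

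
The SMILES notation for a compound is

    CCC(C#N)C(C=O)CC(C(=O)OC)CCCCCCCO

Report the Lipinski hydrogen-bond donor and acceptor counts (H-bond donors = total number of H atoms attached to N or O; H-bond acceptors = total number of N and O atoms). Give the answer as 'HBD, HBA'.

Donors: find every N or O and count the H atoms it carries.
  atom 5 (N): bond orders sum to 3 → 0 H
  atom 8 (O): bond orders sum to 2 → 0 H
  atom 12 (O): bond orders sum to 2 → 0 H
  atom 13 (O): bond orders sum to 2 → 0 H
  atom 22 (O): bond orders sum to 1 → 1 H
Lipinski HBD = 1.
Acceptors: N atoms = 1, O atoms = 4 → HBA = 5.

1, 5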